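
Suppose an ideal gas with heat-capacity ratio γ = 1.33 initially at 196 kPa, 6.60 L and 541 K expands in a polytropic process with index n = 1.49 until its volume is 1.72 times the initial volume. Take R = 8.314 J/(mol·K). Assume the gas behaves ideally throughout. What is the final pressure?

87.4 kPa

Polytropic n=1.49: T₂ = T₁(V₁/V₂)^(n−1) = 541×(0.581)^0.49 = 415 K; P₂ = P₁(V₁/V₂)^n = 87.4 kPa.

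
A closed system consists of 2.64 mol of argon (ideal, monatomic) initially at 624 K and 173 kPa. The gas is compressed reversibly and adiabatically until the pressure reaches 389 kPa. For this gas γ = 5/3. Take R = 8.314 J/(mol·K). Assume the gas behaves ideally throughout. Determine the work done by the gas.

-7860 J

V₁ = nRT₁/P₁ = 2.64×8.314×624/173 = 79.2 L.
Adiabatic: T₂/T₁ = (P₂/P₁)^((γ−1)/γ) ⇒ T₂ = 624×(2.25)^0.400 = 863 K; V₂ = 48.7 L.
ΔU = nCvΔT = 2.64×12.5×(863−624) = 7860 J.
Q = 0 for an adiabatic process, so W = −ΔU = -7860 J.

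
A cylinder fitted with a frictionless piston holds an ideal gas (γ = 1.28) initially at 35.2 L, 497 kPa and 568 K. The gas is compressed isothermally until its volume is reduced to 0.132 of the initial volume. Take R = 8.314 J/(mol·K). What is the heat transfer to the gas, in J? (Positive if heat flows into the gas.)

n = P₁V₁/(RT₁) = 497×35.2/(8.314×568) = 3.70 mol.
Isothermal: T stays 568 K; PV = const ⇒ V₂ = 4.65 L, P₂ = 3770 kPa.
ΔU = 0 (ideal gas, T constant).
W = nRT ln(V₂/V₁) = 3.70×8.314×568×ln(0.132) = -35400 J.
Q = ΔU + W = -35400 J.

-35400 J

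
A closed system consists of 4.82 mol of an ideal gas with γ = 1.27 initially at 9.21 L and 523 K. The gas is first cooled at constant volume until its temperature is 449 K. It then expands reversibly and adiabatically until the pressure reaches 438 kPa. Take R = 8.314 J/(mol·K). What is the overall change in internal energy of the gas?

P₁ = nRT₁/V₁ = 4.82×8.314×523/9.21 = 2280 kPa.
Step 1 — Isochoric: V stays 9.21 L; P/T = const ⇒ T₂ = 449 K, P₂ = 1950 kPa.
W = 0 (no volume change).
ΔU = nCvΔT = 4.82×30.8×(449−523) = -11000 J.
Q = ΔU = -11000 J.
State after step 1: P = 1950 kPa, V = 9.21 L, T = 449 K.
Step 2 — Adiabatic: T₂/T₁ = (P₂/P₁)^((γ−1)/γ) ⇒ T₂ = 449×(0.224)^0.213 = 327 K; V₂ = 29.9 L.
ΔU = nCvΔT = 4.82×30.8×(327−449) = -18100 J.
Q = 0 for an adiabatic process, so W = −ΔU = 18100 J.
Net over both steps: W = 18100 J, Q = -11000 J, ΔU = -29100 J.

-29100 J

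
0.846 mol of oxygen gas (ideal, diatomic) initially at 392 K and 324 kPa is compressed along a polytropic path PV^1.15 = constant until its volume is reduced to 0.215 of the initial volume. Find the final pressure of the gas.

V₁ = nRT₁/P₁ = 0.846×8.314×392/324 = 8.51 L.
Polytropic n=1.15: T₂ = T₁(V₁/V₂)^(n−1) = 392×(4.65)^0.15 = 494 K; P₂ = P₁(V₁/V₂)^n = 1900 kPa.

1900 kPa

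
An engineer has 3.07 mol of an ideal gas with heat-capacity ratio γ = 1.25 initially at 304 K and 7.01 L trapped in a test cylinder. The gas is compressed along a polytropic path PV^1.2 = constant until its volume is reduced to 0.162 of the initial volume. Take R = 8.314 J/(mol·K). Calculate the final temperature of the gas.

437 K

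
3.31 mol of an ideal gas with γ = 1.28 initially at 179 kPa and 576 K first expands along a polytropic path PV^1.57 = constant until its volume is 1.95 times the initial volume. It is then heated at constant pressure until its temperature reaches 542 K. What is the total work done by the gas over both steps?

V₁ = nRT₁/P₁ = 3.31×8.314×576/179 = 88.6 L.
Step 1 — Polytropic n=1.57: T₂ = T₁(V₁/V₂)^(n−1) = 576×(0.513)^0.57 = 394 K; P₂ = P₁(V₁/V₂)^n = 62.7 kPa.
W = (P₁V₁−P₂V₂)/(n−1) = (179×88.6−62.7×173)/0.57 = 8800 J.
ΔU = nCvΔT = 3.31×29.7×(394−576) = -17900 J.
Q = ΔU + W = -9120 J.
State after step 1: P = 62.7 kPa, V = 173 L, T = 394 K.
Step 2 — Isobaric: P stays 62.7 kPa; V/T = const ⇒ T₂ = 542 K, V₂ = 238 L.
W = PΔV = 62.7×(238−173) kPa·L = 4080 J.
ΔU = nCvΔT = 3.31×29.7×(542−394) = 14600 J.
Q = ΔU + W = nCpΔT = 18700 J.
Net over both steps: W = 12900 J, Q = 9550 J, ΔU = -3340 J.

12900 J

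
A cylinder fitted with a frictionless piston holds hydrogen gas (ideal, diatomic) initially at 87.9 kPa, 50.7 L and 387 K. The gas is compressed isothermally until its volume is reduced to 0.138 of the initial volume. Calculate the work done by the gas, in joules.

-8830 J

n = P₁V₁/(RT₁) = 87.9×50.7/(8.314×387) = 1.39 mol.
Isothermal: T stays 387 K; PV = const ⇒ V₂ = 7.00 L, P₂ = 637 kPa.
W = nRT ln(V₂/V₁) = 1.39×8.314×387×ln(0.138) = -8830 J.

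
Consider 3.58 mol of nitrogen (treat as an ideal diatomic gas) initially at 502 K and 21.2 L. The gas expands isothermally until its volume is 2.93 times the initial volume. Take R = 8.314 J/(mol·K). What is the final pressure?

241 kPa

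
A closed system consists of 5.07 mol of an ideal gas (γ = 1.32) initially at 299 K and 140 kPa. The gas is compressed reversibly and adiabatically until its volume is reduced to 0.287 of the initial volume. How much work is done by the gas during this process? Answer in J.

V₁ = nRT₁/P₁ = 5.07×8.314×299/140 = 90.0 L.
Adiabatic: TV^(γ−1) = const ⇒ T₂ = 299×(3.48)^0.320 = 446 K; PV^γ = const ⇒ P₂ = 727 kPa.
ΔU = nCvΔT = 5.07×26.0×(446−299) = 19300 J.
Q = 0 for an adiabatic process, so W = −ΔU = -19300 J.

-19300 J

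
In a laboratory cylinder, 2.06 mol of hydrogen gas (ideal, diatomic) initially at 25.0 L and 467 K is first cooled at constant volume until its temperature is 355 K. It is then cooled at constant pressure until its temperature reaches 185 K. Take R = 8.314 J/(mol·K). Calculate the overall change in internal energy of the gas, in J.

-12100 J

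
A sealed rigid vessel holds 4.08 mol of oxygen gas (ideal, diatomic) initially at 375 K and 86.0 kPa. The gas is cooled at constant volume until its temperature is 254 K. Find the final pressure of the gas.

58.3 kPa

V₁ = nRT₁/P₁ = 4.08×8.314×375/86.0 = 148 L.
Isochoric: V stays 148 L; P/T = const ⇒ T₂ = 254 K, P₂ = 58.3 kPa.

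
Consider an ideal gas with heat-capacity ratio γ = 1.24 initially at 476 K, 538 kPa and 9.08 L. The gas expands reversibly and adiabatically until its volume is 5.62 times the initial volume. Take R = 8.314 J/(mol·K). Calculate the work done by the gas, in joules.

n = P₁V₁/(RT₁) = 538×9.08/(8.314×476) = 1.23 mol.
Adiabatic: TV^(γ−1) = const ⇒ T₂ = 476×(0.178)^0.240 = 315 K; PV^γ = const ⇒ P₂ = 63.3 kPa.
ΔU = nCvΔT = 1.23×34.6×(315−476) = -6900 J.
Q = 0 for an adiabatic process, so W = −ΔU = 6900 J.

6900 J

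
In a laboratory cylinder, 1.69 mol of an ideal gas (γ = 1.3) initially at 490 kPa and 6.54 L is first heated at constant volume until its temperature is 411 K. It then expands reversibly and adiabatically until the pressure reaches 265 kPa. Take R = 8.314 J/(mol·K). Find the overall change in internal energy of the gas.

T₁ = P₁V₁/(nR) = 490×6.54/(1.69×8.314) = 228 K.
Step 1 — Isochoric: V stays 6.54 L; P/T = const ⇒ T₂ = 411 K, P₂ = 883 kPa.
W = 0 (no volume change).
ΔU = nCvΔT = 1.69×27.7×(411−228) = 8570 J.
Q = ΔU = 8570 J.
State after step 1: P = 883 kPa, V = 6.54 L, T = 411 K.
Step 2 — Adiabatic: T₂/T₁ = (P₂/P₁)^((γ−1)/γ) ⇒ T₂ = 411×(0.300)^0.231 = 311 K; V₂ = 16.5 L.
ΔU = nCvΔT = 1.69×27.7×(311−411) = -4670 J.
Q = 0 for an adiabatic process, so W = −ΔU = 4670 J.
Net over both steps: W = 4670 J, Q = 8570 J, ΔU = 3900 J.

3900 J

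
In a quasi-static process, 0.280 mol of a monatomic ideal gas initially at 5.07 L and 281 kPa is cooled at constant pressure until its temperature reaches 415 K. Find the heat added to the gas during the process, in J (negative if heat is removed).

-1150 J

T₁ = P₁V₁/(nR) = 281×5.07/(0.280×8.314) = 612 K.
Isobaric: P stays 281 kPa; V/T = const ⇒ T₂ = 415 K, V₂ = 3.44 L.
W = PΔV = 281×(3.44−5.07) kPa·L = -459 J.
ΔU = nCvΔT = 0.280×12.5×(415−612) = -688 J.
Q = ΔU + W = nCpΔT = -1150 J.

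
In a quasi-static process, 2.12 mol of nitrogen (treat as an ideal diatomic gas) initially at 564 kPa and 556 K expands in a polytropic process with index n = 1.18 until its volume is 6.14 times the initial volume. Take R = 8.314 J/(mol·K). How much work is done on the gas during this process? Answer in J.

V₁ = nRT₁/P₁ = 2.12×8.314×556/564 = 17.4 L.
Polytropic n=1.18: T₂ = T₁(V₁/V₂)^(n−1) = 556×(0.163)^0.18 = 401 K; P₂ = P₁(V₁/V₂)^n = 66.3 kPa.
W = (P₁V₁−P₂V₂)/(n−1) = (564×17.4−66.3×107)/0.18 = 15200 J.
Work done on the gas = −W_by = -15200 J.

-15200 J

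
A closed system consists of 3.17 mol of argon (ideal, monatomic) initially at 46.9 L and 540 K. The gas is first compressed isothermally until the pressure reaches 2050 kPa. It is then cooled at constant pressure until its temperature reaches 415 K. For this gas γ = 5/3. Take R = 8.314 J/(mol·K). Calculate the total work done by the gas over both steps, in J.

P₁ = nRT₁/V₁ = 3.17×8.314×540/46.9 = 303 kPa.
Step 1 — Isothermal: T stays 540 K; PV = const ⇒ V₂ = 6.94 L, P₂ = 2050 kPa.
ΔU = 0 (ideal gas, T constant).
W = nRT ln(V₂/V₁) = 3.17×8.314×540×ln(0.148) = -27200 J.
Q = ΔU + W = -27200 J.
State after step 1: P = 2050 kPa, V = 6.94 L, T = 540 K.
Step 2 — Isobaric: P stays 2050 kPa; V/T = const ⇒ T₂ = 415 K, V₂ = 5.34 L.
W = PΔV = 2050×(5.34−6.94) kPa·L = -3290 J.
ΔU = nCvΔT = 3.17×12.5×(415−540) = -4940 J.
Q = ΔU + W = nCpΔT = -8240 J.
Net over both steps: W = -30500 J, Q = -35400 J, ΔU = -4940 J.

-30500 J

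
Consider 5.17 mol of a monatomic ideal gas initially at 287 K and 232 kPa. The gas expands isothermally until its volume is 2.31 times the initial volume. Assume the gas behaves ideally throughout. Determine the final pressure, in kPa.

100 kPa

V₁ = nRT₁/P₁ = 5.17×8.314×287/232 = 53.2 L.
Isothermal: T stays 287 K; PV = const ⇒ V₂ = 123 L, P₂ = 100 kPa.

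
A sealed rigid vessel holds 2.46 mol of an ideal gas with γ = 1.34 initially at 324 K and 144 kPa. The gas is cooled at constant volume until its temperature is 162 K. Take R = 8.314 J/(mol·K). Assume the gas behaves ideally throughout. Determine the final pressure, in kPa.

72.0 kPa

V₁ = nRT₁/P₁ = 2.46×8.314×324/144 = 46.0 L.
Isochoric: V stays 46.0 L; P/T = const ⇒ T₂ = 162 K, P₂ = 72.0 kPa.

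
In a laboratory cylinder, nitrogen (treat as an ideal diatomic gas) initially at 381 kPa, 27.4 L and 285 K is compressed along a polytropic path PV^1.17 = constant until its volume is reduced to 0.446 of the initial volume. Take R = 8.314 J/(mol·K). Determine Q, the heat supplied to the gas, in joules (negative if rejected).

n = P₁V₁/(RT₁) = 381×27.4/(8.314×285) = 4.41 mol.
Polytropic n=1.17: T₂ = T₁(V₁/V₂)^(n−1) = 285×(2.24)^0.17 = 327 K; P₂ = P₁(V₁/V₂)^n = 980 kPa.
W = (P₁V₁−P₂V₂)/(n−1) = (381×27.4−980×12.2)/0.17 = -9040 J.
ΔU = nCvΔT = 4.41×20.8×(327−285) = 3840 J.
Q = ΔU + W = -5200 J.

-5200 J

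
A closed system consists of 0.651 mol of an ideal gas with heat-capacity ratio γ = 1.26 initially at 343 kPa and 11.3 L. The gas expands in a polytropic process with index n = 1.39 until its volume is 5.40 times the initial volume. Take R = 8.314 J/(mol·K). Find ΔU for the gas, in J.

T₁ = P₁V₁/(nR) = 343×11.3/(0.651×8.314) = 716 K.
Polytropic n=1.39: T₂ = T₁(V₁/V₂)^(n−1) = 716×(0.185)^0.39 = 371 K; P₂ = P₁(V₁/V₂)^n = 32.9 kPa.
For an ideal gas ΔU = nCvΔT with Cv = R/(γ−1) = 32.0 J/(mol·K).
ΔU = 0.651×32.0×(371−716) = -7180 J.

-7180 J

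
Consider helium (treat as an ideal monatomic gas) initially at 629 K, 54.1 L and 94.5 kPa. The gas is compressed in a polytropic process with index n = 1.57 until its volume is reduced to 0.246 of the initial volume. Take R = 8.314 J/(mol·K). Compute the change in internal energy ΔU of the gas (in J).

9390 J

n = P₁V₁/(RT₁) = 94.5×54.1/(8.314×629) = 0.978 mol.
Polytropic n=1.57: T₂ = T₁(V₁/V₂)^(n−1) = 629×(4.07)^0.57 = 1400 K; P₂ = P₁(V₁/V₂)^n = 854 kPa.
For an ideal gas ΔU = nCvΔT with Cv = (3/2)R = 12.5 J/(mol·K).
ΔU = 0.978×12.5×(1400−629) = 9390 J.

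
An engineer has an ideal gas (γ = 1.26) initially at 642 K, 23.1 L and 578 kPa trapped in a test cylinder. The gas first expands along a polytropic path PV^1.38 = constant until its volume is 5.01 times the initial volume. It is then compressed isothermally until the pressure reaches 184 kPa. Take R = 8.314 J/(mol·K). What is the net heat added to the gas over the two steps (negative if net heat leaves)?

n = P₁V₁/(RT₁) = 578×23.1/(8.314×642) = 2.50 mol.
Step 1 — Polytropic n=1.38: T₂ = T₁(V₁/V₂)^(n−1) = 642×(0.200)^0.38 = 348 K; P₂ = P₁(V₁/V₂)^n = 62.5 kPa.
W = (P₁V₁−P₂V₂)/(n−1) = (578×23.1−62.5×116)/0.38 = 16100 J.
ΔU = nCvΔT = 2.50×32.0×(348−642) = -23500 J.
Q = ΔU + W = -7430 J.
State after step 1: P = 62.5 kPa, V = 116 L, T = 348 K.
Step 2 — Isothermal: T stays 348 K; PV = const ⇒ V₂ = 39.3 L, P₂ = 184 kPa.
ΔU = 0 (ideal gas, T constant).
W = nRT ln(V₂/V₁) = 2.50×8.314×348×ln(0.340) = -7810 J.
Q = ΔU + W = -7810 J.
Net over both steps: W = 8280 J, Q = -15200 J, ΔU = -23500 J.

-15200 J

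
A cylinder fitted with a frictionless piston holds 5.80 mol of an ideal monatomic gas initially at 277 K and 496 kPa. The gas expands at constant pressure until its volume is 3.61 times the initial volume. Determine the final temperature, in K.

1000 K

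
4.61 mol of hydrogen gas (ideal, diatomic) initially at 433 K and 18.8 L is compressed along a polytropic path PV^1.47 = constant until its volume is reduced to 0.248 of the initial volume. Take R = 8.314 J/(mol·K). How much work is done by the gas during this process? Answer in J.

P₁ = nRT₁/V₁ = 4.61×8.314×433/18.8 = 883 kPa.
Polytropic n=1.47: T₂ = T₁(V₁/V₂)^(n−1) = 433×(4.03)^0.47 = 834 K; P₂ = P₁(V₁/V₂)^n = 6850 kPa.
W = (P₁V₁−P₂V₂)/(n−1) = (883×18.8−6850×4.66)/0.47 = -32700 J.

-32700 J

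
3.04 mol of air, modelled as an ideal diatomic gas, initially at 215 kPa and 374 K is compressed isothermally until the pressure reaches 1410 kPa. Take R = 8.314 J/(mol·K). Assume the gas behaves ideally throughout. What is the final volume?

6.70 L

V₁ = nRT₁/P₁ = 3.04×8.314×374/215 = 44.0 L.
Isothermal: T stays 374 K; PV = const ⇒ V₂ = 6.70 L, P₂ = 1410 kPa.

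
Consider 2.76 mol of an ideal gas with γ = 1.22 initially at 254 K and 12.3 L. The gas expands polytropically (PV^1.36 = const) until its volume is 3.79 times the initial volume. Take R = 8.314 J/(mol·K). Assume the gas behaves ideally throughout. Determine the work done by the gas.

P₁ = nRT₁/V₁ = 2.76×8.314×254/12.3 = 474 kPa.
Polytropic n=1.36: T₂ = T₁(V₁/V₂)^(n−1) = 254×(0.264)^0.36 = 157 K; P₂ = P₁(V₁/V₂)^n = 77.4 kPa.
W = (P₁V₁−P₂V₂)/(n−1) = (474×12.3−77.4×46.6)/0.36 = 6170 J.

6170 J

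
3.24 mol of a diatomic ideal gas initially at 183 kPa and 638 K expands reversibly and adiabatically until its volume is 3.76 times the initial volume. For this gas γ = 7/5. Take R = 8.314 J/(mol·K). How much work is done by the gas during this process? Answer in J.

17700 J

V₁ = nRT₁/P₁ = 3.24×8.314×638/183 = 93.9 L.
Adiabatic: TV^(γ−1) = const ⇒ T₂ = 638×(0.266)^0.400 = 376 K; PV^γ = const ⇒ P₂ = 28.7 kPa.
ΔU = nCvΔT = 3.24×20.8×(376−638) = -17700 J.
Q = 0 for an adiabatic process, so W = −ΔU = 17700 J.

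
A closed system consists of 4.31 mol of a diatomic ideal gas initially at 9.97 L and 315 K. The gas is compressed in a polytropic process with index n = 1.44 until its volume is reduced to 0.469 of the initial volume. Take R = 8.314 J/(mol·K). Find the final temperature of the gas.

440 K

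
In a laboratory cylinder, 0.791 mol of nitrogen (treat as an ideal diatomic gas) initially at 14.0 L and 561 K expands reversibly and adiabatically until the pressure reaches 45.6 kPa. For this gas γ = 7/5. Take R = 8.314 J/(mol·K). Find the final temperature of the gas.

340 K

P₁ = nRT₁/V₁ = 0.791×8.314×561/14.0 = 264 kPa.
Adiabatic: T₂/T₁ = (P₂/P₁)^((γ−1)/γ) ⇒ T₂ = 561×(0.173)^0.286 = 340 K; V₂ = 49.0 L.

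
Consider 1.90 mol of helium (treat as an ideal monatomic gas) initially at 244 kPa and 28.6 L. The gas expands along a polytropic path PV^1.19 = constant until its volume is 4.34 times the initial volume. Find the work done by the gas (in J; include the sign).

T₁ = P₁V₁/(nR) = 244×28.6/(1.90×8.314) = 442 K.
Polytropic n=1.19: T₂ = T₁(V₁/V₂)^(n−1) = 442×(0.230)^0.19 = 334 K; P₂ = P₁(V₁/V₂)^n = 42.5 kPa.
W = (P₁V₁−P₂V₂)/(n−1) = (244×28.6−42.5×124)/0.19 = 8940 J.

8940 J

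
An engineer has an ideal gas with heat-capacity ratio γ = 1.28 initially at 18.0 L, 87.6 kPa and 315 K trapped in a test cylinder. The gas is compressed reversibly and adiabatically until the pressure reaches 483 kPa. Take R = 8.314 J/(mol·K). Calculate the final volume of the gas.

Adiabatic: T₂/T₁ = (P₂/P₁)^((γ−1)/γ) ⇒ T₂ = 315×(5.51)^0.219 = 458 K; V₂ = 4.74 L.

4.74 L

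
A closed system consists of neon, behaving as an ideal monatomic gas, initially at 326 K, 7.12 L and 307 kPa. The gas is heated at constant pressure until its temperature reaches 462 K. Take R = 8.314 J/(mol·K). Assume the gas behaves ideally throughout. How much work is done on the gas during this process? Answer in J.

-912 J

n = P₁V₁/(RT₁) = 307×7.12/(8.314×326) = 0.806 mol.
Isobaric: P stays 307 kPa; V/T = const ⇒ T₂ = 462 K, V₂ = 10.1 L.
W = PΔV = 307×(10.1−7.12) kPa·L = 912 J.
Work done on the gas = −W_by = -912 J.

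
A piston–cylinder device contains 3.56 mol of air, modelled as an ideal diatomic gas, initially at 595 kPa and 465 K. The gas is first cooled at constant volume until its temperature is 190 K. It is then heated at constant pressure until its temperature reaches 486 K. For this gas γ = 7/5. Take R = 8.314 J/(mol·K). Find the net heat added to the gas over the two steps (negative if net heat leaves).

V₁ = nRT₁/P₁ = 3.56×8.314×465/595 = 23.1 L.
Step 1 — Isochoric: V stays 23.1 L; P/T = const ⇒ T₂ = 190 K, P₂ = 243 kPa.
W = 0 (no volume change).
ΔU = nCvΔT = 3.56×20.8×(190−465) = -20300 J.
Q = ΔU = -20300 J.
State after step 1: P = 243 kPa, V = 23.1 L, T = 190 K.
Step 2 — Isobaric: P stays 243 kPa; V/T = const ⇒ T₂ = 486 K, V₂ = 59.2 L.
W = PΔV = 243×(59.2−23.1) kPa·L = 8760 J.
ΔU = nCvΔT = 3.56×20.8×(486−190) = 21900 J.
Q = ΔU + W = nCpΔT = 30700 J.
Net over both steps: W = 8760 J, Q = 10300 J, ΔU = 1550 J.

10300 J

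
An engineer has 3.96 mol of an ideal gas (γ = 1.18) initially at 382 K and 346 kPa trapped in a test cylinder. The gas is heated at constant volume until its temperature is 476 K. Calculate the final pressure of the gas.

431 kPa

V₁ = nRT₁/P₁ = 3.96×8.314×382/346 = 36.3 L.
Isochoric: V stays 36.3 L; P/T = const ⇒ T₂ = 476 K, P₂ = 431 kPa.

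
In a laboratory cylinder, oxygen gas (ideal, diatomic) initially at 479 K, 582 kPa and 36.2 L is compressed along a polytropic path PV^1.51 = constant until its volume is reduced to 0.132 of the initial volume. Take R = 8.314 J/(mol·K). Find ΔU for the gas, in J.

n = P₁V₁/(RT₁) = 582×36.2/(8.314×479) = 5.29 mol.
Polytropic n=1.51: T₂ = T₁(V₁/V₂)^(n−1) = 479×(7.58)^0.51 = 1350 K; P₂ = P₁(V₁/V₂)^n = 12400 kPa.
For an ideal gas ΔU = nCvΔT with Cv = (5/2)R = 20.8 J/(mol·K).
ΔU = 5.29×20.8×(1350−479) = 95300 J.

95300 J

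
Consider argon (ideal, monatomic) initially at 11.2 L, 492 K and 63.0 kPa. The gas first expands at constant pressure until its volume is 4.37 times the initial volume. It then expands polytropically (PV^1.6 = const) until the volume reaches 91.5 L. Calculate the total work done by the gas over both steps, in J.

3990 J

n = P₁V₁/(RT₁) = 63.0×11.2/(8.314×492) = 0.172 mol.
Step 1 — Isobaric: P stays 63.0 kPa; V/T = const ⇒ T₂ = 2150 K, V₂ = 48.9 L.
W = PΔV = 63.0×(48.9−11.2) kPa·L = 2380 J.
ΔU = nCvΔT = 0.172×12.5×(2150−492) = 3570 J.
Q = ΔU + W = nCpΔT = 5940 J.
State after step 1: P = 63.0 kPa, V = 48.9 L, T = 2150 K.
Step 2 — Polytropic n=1.6: T₂ = T₁(V₁/V₂)^(n−1) = 2150×(0.535)^0.60 = 1480 K; P₂ = P₁(V₁/V₂)^n = 23.2 kPa.
W = (P₁V₁−P₂V₂)/(n−1) = (63.0×48.9−23.2×91.5)/0.60 = 1610 J.
ΔU = nCvΔT = 0.172×12.5×(1480−2150) = -1450 J.
Q = ΔU + W = 161 J.
Net over both steps: W = 3990 J, Q = 6110 J, ΔU = 2120 J.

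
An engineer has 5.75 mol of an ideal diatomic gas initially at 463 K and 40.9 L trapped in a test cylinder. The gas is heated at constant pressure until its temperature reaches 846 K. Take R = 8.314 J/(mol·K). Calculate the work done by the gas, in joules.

P₁ = nRT₁/V₁ = 5.75×8.314×463/40.9 = 541 kPa.
Isobaric: P stays 541 kPa; V/T = const ⇒ T₂ = 846 K, V₂ = 74.7 L.
W = PΔV = 541×(74.7−40.9) kPa·L = 18300 J.

18300 J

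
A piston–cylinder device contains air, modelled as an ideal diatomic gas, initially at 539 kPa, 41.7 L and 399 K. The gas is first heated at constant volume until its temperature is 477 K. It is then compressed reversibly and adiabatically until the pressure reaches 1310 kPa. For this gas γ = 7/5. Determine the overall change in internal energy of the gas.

n = P₁V₁/(RT₁) = 539×41.7/(8.314×399) = 6.78 mol.
Step 1 — Isochoric: V stays 41.7 L; P/T = const ⇒ T₂ = 477 K, P₂ = 644 kPa.
W = 0 (no volume change).
ΔU = nCvΔT = 6.78×20.8×(477−399) = 11000 J.
Q = ΔU = 11000 J.
State after step 1: P = 644 kPa, V = 41.7 L, T = 477 K.
Step 2 — Adiabatic: T₂/T₁ = (P₂/P₁)^((γ−1)/γ) ⇒ T₂ = 477×(2.03)^0.286 = 584 K; V₂ = 25.1 L.
ΔU = nCvΔT = 6.78×20.8×(584−477) = 15100 J.
Q = 0 for an adiabatic process, so W = −ΔU = -15100 J.
Net over both steps: W = -15100 J, Q = 11000 J, ΔU = 26100 J.

26100 J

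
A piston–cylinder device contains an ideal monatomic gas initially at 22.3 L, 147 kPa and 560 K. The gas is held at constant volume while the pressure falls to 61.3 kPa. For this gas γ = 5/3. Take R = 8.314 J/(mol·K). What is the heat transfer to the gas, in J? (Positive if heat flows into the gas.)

-2870 J

n = P₁V₁/(RT₁) = 147×22.3/(8.314×560) = 0.704 mol.
Isochoric: V stays 22.3 L; P/T = const ⇒ T₂ = 234 K, P₂ = 61.3 kPa.
W = 0 (no volume change).
ΔU = nCvΔT = 0.704×12.5×(234−560) = -2870 J.
Q = ΔU = -2870 J.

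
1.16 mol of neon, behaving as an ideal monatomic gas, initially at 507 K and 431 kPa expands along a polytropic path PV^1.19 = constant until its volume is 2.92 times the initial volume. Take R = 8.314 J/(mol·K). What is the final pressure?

120 kPa

V₁ = nRT₁/P₁ = 1.16×8.314×507/431 = 11.3 L.
Polytropic n=1.19: T₂ = T₁(V₁/V₂)^(n−1) = 507×(0.342)^0.19 = 414 K; P₂ = P₁(V₁/V₂)^n = 120 kPa.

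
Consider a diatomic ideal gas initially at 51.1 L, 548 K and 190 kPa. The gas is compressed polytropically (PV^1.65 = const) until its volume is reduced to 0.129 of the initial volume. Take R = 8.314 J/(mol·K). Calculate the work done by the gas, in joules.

n = P₁V₁/(RT₁) = 190×51.1/(8.314×548) = 2.13 mol.
Polytropic n=1.65: T₂ = T₁(V₁/V₂)^(n−1) = 548×(7.75)^0.65 = 2070 K; P₂ = P₁(V₁/V₂)^n = 5580 kPa.
W = (P₁V₁−P₂V₂)/(n−1) = (190×51.1−5580×6.59)/0.65 = -41600 J.

-41600 J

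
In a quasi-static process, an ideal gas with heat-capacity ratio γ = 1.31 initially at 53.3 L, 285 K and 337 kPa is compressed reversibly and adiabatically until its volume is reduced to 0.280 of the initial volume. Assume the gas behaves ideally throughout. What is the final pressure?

1790 kPa

Adiabatic: TV^(γ−1) = const ⇒ T₂ = 285×(3.57)^0.310 = 423 K; PV^γ = const ⇒ P₂ = 1790 kPa.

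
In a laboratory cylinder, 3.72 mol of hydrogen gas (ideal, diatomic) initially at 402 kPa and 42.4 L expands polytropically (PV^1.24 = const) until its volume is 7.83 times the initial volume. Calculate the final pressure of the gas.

31.3 kPa

T₁ = P₁V₁/(nR) = 402×42.4/(3.72×8.314) = 551 K.
Polytropic n=1.24: T₂ = T₁(V₁/V₂)^(n−1) = 551×(0.128)^0.24 = 336 K; P₂ = P₁(V₁/V₂)^n = 31.3 kPa.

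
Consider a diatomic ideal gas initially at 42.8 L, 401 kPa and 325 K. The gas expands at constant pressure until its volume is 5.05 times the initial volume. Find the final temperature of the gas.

1640 K

Isobaric: P stays 401 kPa; V/T = const ⇒ T₂ = 1640 K, V₂ = 216 L.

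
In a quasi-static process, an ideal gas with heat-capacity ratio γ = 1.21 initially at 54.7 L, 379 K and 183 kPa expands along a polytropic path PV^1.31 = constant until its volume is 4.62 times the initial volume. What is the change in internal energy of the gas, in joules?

-18000 J

n = P₁V₁/(RT₁) = 183×54.7/(8.314×379) = 3.18 mol.
Polytropic n=1.31: T₂ = T₁(V₁/V₂)^(n−1) = 379×(0.216)^0.31 = 236 K; P₂ = P₁(V₁/V₂)^n = 24.6 kPa.
For an ideal gas ΔU = nCvΔT with Cv = R/(γ−1) = 39.6 J/(mol·K).
ΔU = 3.18×39.6×(236−379) = -18000 J.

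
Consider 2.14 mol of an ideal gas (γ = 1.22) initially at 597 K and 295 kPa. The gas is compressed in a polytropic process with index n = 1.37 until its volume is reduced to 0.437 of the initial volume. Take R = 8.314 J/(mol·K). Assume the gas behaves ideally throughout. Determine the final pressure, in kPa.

917 kPa

V₁ = nRT₁/P₁ = 2.14×8.314×597/295 = 36.0 L.
Polytropic n=1.37: T₂ = T₁(V₁/V₂)^(n−1) = 597×(2.29)^0.37 = 811 K; P₂ = P₁(V₁/V₂)^n = 917 kPa.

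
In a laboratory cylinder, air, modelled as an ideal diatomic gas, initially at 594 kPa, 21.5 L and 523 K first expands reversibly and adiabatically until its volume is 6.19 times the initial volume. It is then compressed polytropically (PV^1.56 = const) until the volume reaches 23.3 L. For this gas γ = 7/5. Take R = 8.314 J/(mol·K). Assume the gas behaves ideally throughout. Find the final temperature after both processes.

n = P₁V₁/(RT₁) = 594×21.5/(8.314×523) = 2.94 mol.
Step 1 — Adiabatic: TV^(γ−1) = const ⇒ T₂ = 523×(0.162)^0.400 = 252 K; PV^γ = const ⇒ P₂ = 46.3 kPa.
ΔU = nCvΔT = 2.94×20.8×(252−523) = -16500 J.
Q = 0 for an adiabatic process, so W = −ΔU = 16500 J.
State after step 1: P = 46.3 kPa, V = 133 L, T = 252 K.
Step 2 — Polytropic n=1.56: T₂ = T₁(V₁/V₂)^(n−1) = 252×(5.71)^0.56 = 669 K; P₂ = P₁(V₁/V₂)^n = 701 kPa.
W = (P₁V₁−P₂V₂)/(n−1) = (46.3×133−701×23.3)/0.56 = -18200 J.
ΔU = nCvΔT = 2.94×20.8×(669−252) = 25500 J.
Q = ΔU + W = 7270 J.
Net over both steps: W = -1660 J, Q = 7270 J, ΔU = 8930 J.

669 K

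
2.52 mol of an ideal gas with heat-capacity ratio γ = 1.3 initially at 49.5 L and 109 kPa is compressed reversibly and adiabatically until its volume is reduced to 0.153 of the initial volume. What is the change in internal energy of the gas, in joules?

T₁ = P₁V₁/(nR) = 109×49.5/(2.52×8.314) = 258 K.
Adiabatic: TV^(γ−1) = const ⇒ T₂ = 258×(6.54)^0.300 = 452 K; PV^γ = const ⇒ P₂ = 1250 kPa.
For an ideal gas ΔU = nCvΔT with Cv = R/(γ−1) = 27.7 J/(mol·K).
ΔU = 2.52×27.7×(452−258) = 13600 J.

13600 J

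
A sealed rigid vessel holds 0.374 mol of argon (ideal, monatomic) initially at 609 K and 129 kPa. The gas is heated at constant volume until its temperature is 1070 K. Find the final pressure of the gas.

V₁ = nRT₁/P₁ = 0.374×8.314×609/129 = 14.7 L.
Isochoric: V stays 14.7 L; P/T = const ⇒ T₂ = 1070 K, P₂ = 227 kPa.

227 kPa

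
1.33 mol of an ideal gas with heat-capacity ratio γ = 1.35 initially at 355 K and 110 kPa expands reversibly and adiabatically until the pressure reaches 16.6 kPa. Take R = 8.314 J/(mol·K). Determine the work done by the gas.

4350 J

V₁ = nRT₁/P₁ = 1.33×8.314×355/110 = 35.7 L.
Adiabatic: T₂/T₁ = (P₂/P₁)^((γ−1)/γ) ⇒ T₂ = 355×(0.151)^0.259 = 217 K; V₂ = 145 L.
ΔU = nCvΔT = 1.33×23.8×(217−355) = -4350 J.
Q = 0 for an adiabatic process, so W = −ΔU = 4350 J.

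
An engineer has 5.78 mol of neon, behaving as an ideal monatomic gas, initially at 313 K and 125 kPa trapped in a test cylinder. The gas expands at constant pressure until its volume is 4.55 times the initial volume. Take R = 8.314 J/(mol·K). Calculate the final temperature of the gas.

V₁ = nRT₁/P₁ = 5.78×8.314×313/125 = 120 L.
Isobaric: P stays 125 kPa; V/T = const ⇒ T₂ = 1420 K, V₂ = 547 L.

1420 K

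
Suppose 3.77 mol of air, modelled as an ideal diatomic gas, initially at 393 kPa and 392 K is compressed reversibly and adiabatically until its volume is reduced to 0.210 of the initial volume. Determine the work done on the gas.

V₁ = nRT₁/P₁ = 3.77×8.314×392/393 = 31.3 L.
Adiabatic: TV^(γ−1) = const ⇒ T₂ = 392×(4.76)^0.400 = 732 K; PV^γ = const ⇒ P₂ = 3490 kPa.
ΔU = nCvΔT = 3.77×20.8×(732−392) = 26600 J.
Q = 0 for an adiabatic process, so W = −ΔU = -26600 J.
Work done on the gas = −W_by = 26600 J.

26600 J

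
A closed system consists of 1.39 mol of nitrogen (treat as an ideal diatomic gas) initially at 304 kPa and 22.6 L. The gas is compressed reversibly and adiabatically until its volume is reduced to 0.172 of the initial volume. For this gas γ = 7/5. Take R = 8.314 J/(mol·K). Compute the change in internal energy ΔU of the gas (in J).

T₁ = P₁V₁/(nR) = 304×22.6/(1.39×8.314) = 595 K.
Adiabatic: TV^(γ−1) = const ⇒ T₂ = 595×(5.81)^0.400 = 1200 K; PV^γ = const ⇒ P₂ = 3570 kPa.
For an ideal gas ΔU = nCvΔT with Cv = (5/2)R = 20.8 J/(mol·K).
ΔU = 1.39×20.8×(1200−595) = 17600 J.

17600 J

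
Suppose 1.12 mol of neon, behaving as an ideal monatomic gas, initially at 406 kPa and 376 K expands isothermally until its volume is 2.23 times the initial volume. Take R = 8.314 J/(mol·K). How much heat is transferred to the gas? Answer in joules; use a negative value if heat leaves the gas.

V₁ = nRT₁/P₁ = 1.12×8.314×376/406 = 8.62 L.
Isothermal: T stays 376 K; PV = const ⇒ V₂ = 19.2 L, P₂ = 182 kPa.
ΔU = 0 (ideal gas, T constant).
W = nRT ln(V₂/V₁) = 1.12×8.314×376×ln(2.23) = 2810 J.
Q = ΔU + W = 2810 J.

2810 J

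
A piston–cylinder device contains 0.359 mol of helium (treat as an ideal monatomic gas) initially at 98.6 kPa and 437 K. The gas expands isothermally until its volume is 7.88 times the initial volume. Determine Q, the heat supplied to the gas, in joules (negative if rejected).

2690 J

V₁ = nRT₁/P₁ = 0.359×8.314×437/98.6 = 13.2 L.
Isothermal: T stays 437 K; PV = const ⇒ V₂ = 104 L, P₂ = 12.5 kPa.
ΔU = 0 (ideal gas, T constant).
W = nRT ln(V₂/V₁) = 0.359×8.314×437×ln(7.88) = 2690 J.
Q = ΔU + W = 2690 J.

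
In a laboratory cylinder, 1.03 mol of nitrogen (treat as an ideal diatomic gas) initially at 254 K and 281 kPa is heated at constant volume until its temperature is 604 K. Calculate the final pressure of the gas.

V₁ = nRT₁/P₁ = 1.03×8.314×254/281 = 7.74 L.
Isochoric: V stays 7.74 L; P/T = const ⇒ T₂ = 604 K, P₂ = 668 kPa.

668 kPa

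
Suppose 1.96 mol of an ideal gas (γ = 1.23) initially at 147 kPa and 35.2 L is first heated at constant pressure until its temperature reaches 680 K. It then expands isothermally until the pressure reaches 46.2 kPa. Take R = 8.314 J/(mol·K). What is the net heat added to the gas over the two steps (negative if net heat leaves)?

T₁ = P₁V₁/(nR) = 147×35.2/(1.96×8.314) = 318 K.
Step 1 — Isobaric: P stays 147 kPa; V/T = const ⇒ T₂ = 680 K, V₂ = 75.4 L.
W = PΔV = 147×(75.4−35.2) kPa·L = 5910 J.
ΔU = nCvΔT = 1.96×36.1×(680−318) = 25700 J.
Q = ΔU + W = nCpΔT = 31600 J.
State after step 1: P = 147 kPa, V = 75.4 L, T = 680 K.
Step 2 — Isothermal: T stays 680 K; PV = const ⇒ V₂ = 240 L, P₂ = 46.2 kPa.
ΔU = 0 (ideal gas, T constant).
W = nRT ln(V₂/V₁) = 1.96×8.314×680×ln(3.18) = 12800 J.
Q = ΔU + W = 12800 J.
Net over both steps: W = 18700 J, Q = 44400 J, ΔU = 25700 J.

44400 J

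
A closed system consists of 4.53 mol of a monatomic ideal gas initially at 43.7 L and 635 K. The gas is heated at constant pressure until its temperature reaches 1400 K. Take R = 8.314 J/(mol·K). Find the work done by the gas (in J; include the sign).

P₁ = nRT₁/V₁ = 4.53×8.314×635/43.7 = 547 kPa.
Isobaric: P stays 547 kPa; V/T = const ⇒ T₂ = 1400 K, V₂ = 96.3 L.
W = PΔV = 547×(96.3−43.7) kPa·L = 28800 J.

28800 J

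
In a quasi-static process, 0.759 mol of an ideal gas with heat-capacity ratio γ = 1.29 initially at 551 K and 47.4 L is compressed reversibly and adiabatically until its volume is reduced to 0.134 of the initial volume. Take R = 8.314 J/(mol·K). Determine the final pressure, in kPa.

981 kPa

P₁ = nRT₁/V₁ = 0.759×8.314×551/47.4 = 73.4 kPa.
Adiabatic: TV^(γ−1) = const ⇒ T₂ = 551×(7.46)^0.290 = 987 K; PV^γ = const ⇒ P₂ = 981 kPa.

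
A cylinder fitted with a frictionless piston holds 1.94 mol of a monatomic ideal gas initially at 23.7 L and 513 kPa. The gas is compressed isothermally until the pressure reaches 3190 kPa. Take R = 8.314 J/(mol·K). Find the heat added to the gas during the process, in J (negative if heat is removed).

-22200 J

T₁ = P₁V₁/(nR) = 513×23.7/(1.94×8.314) = 754 K.
Isothermal: T stays 754 K; PV = const ⇒ V₂ = 3.81 L, P₂ = 3190 kPa.
ΔU = 0 (ideal gas, T constant).
W = nRT ln(V₂/V₁) = 1.94×8.314×754×ln(0.161) = -22200 J.
Q = ΔU + W = -22200 J.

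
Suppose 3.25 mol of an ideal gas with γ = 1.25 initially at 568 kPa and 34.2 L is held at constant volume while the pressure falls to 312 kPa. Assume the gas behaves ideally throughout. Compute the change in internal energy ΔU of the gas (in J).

T₁ = P₁V₁/(nR) = 568×34.2/(3.25×8.314) = 719 K.
Isochoric: V stays 34.2 L; P/T = const ⇒ T₂ = 395 K, P₂ = 312 kPa.
For an ideal gas ΔU = nCvΔT with Cv = R/(γ−1) = 33.3 J/(mol·K).
ΔU = 3.25×33.3×(395−719) = -35000 J.

-35000 J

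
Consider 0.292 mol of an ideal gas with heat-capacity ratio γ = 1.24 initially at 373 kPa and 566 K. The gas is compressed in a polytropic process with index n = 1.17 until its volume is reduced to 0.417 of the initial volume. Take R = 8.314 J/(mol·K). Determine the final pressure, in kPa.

1040 kPa

V₁ = nRT₁/P₁ = 0.292×8.314×566/373 = 3.68 L.
Polytropic n=1.17: T₂ = T₁(V₁/V₂)^(n−1) = 566×(2.40)^0.17 = 657 K; P₂ = P₁(V₁/V₂)^n = 1040 kPa.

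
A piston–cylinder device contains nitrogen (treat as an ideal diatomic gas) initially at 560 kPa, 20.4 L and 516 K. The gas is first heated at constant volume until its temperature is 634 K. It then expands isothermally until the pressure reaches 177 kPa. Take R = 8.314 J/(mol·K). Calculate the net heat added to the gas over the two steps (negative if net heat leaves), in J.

n = P₁V₁/(RT₁) = 560×20.4/(8.314×516) = 2.66 mol.
Step 1 — Isochoric: V stays 20.4 L; P/T = const ⇒ T₂ = 634 K, P₂ = 688 kPa.
W = 0 (no volume change).
ΔU = nCvΔT = 2.66×20.8×(634−516) = 6530 J.
Q = ΔU = 6530 J.
State after step 1: P = 688 kPa, V = 20.4 L, T = 634 K.
Step 2 — Isothermal: T stays 634 K; PV = const ⇒ V₂ = 79.3 L, P₂ = 177 kPa.
ΔU = 0 (ideal gas, T constant).
W = nRT ln(V₂/V₁) = 2.66×8.314×634×ln(3.89) = 19100 J.
Q = ΔU + W = 19100 J.
Net over both steps: W = 19100 J, Q = 25600 J, ΔU = 6530 J.

25600 J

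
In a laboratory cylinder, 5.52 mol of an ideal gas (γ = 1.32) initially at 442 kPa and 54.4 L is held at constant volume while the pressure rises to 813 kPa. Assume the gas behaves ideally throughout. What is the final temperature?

T₁ = P₁V₁/(nR) = 442×54.4/(5.52×8.314) = 524 K.
Isochoric: V stays 54.4 L; P/T = const ⇒ T₂ = 964 K, P₂ = 813 kPa.

964 K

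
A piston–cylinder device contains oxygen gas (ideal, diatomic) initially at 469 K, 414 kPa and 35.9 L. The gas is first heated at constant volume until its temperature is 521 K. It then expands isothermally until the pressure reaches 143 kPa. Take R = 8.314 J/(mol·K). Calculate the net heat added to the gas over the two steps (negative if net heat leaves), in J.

23400 J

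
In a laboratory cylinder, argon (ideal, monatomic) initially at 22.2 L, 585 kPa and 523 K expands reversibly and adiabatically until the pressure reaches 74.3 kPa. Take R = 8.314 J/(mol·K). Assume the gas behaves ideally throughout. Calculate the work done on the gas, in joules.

-10900 J

n = P₁V₁/(RT₁) = 585×22.2/(8.314×523) = 2.99 mol.
Adiabatic: T₂/T₁ = (P₂/P₁)^((γ−1)/γ) ⇒ T₂ = 523×(0.127)^0.400 = 229 K; V₂ = 76.6 L.
ΔU = nCvΔT = 2.99×12.5×(229−523) = -10900 J.
Q = 0 for an adiabatic process, so W = −ΔU = 10900 J.
Work done on the gas = −W_by = -10900 J.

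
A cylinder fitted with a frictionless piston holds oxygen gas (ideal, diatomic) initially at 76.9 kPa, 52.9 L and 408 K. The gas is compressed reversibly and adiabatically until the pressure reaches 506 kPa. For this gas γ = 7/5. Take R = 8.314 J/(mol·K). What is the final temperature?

Adiabatic: T₂/T₁ = (P₂/P₁)^((γ−1)/γ) ⇒ T₂ = 408×(6.58)^0.286 = 699 K; V₂ = 13.8 L.

699 K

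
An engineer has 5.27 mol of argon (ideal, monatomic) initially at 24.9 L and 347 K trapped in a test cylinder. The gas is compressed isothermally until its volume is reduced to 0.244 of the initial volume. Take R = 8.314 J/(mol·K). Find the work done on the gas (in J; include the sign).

21400 J

P₁ = nRT₁/V₁ = 5.27×8.314×347/24.9 = 611 kPa.
Isothermal: T stays 347 K; PV = const ⇒ V₂ = 6.08 L, P₂ = 2500 kPa.
W = nRT ln(V₂/V₁) = 5.27×8.314×347×ln(0.244) = -21400 J.
Work done on the gas = −W_by = 21400 J.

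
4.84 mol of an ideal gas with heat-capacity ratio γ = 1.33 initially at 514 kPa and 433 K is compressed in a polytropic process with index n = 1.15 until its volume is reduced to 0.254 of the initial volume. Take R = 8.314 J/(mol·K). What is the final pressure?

V₁ = nRT₁/P₁ = 4.84×8.314×433/514 = 33.9 L.
Polytropic n=1.15: T₂ = T₁(V₁/V₂)^(n−1) = 433×(3.94)^0.15 = 532 K; P₂ = P₁(V₁/V₂)^n = 2490 kPa.

2490 kPa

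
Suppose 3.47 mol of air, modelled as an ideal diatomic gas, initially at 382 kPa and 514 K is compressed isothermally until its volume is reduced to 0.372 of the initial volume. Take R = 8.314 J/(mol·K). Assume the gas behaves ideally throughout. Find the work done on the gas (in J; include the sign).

V₁ = nRT₁/P₁ = 3.47×8.314×514/382 = 38.8 L.
Isothermal: T stays 514 K; PV = const ⇒ V₂ = 14.4 L, P₂ = 1030 kPa.
W = nRT ln(V₂/V₁) = 3.47×8.314×514×ln(0.372) = -14700 J.
Work done on the gas = −W_by = 14700 J.

14700 J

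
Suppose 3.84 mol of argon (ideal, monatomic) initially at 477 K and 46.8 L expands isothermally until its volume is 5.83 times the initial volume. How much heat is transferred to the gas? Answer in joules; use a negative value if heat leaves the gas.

P₁ = nRT₁/V₁ = 3.84×8.314×477/46.8 = 325 kPa.
Isothermal: T stays 477 K; PV = const ⇒ V₂ = 273 L, P₂ = 55.8 kPa.
ΔU = 0 (ideal gas, T constant).
W = nRT ln(V₂/V₁) = 3.84×8.314×477×ln(5.83) = 26800 J.
Q = ΔU + W = 26800 J.

26800 J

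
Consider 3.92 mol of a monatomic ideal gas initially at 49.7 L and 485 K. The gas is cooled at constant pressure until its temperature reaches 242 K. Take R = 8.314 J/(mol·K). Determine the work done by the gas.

P₁ = nRT₁/V₁ = 3.92×8.314×485/49.7 = 318 kPa.
Isobaric: P stays 318 kPa; V/T = const ⇒ T₂ = 242 K, V₂ = 24.8 L.
W = PΔV = 318×(24.8−49.7) kPa·L = -7920 J.

-7920 J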